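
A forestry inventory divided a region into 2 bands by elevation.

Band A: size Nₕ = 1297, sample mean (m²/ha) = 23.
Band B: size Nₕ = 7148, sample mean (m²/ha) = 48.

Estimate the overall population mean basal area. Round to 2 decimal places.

N = 8445; weights Wₕ = Nₕ/N = (0.1536, 0.8464).
x̄_st = Σ Wₕ·x̄ₕ = 0.1536·23 + 0.8464·48 ≈ 44.1604...
→ 44.16.

44.16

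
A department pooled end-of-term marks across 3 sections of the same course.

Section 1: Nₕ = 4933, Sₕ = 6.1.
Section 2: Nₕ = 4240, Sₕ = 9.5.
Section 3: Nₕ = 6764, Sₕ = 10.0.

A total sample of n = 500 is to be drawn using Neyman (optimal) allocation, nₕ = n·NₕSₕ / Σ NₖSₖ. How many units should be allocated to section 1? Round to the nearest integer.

109

1: NₕSₕ = 4933·6.1 = 30091.3
2: NₕSₕ = 4240·9.5 = 40280
3: NₕSₕ = 6764·10.0 = 67640
Σ NₕSₕ = 138011.3.
n_1 = 500·30091.3/138011.3 = 109.018... → 109.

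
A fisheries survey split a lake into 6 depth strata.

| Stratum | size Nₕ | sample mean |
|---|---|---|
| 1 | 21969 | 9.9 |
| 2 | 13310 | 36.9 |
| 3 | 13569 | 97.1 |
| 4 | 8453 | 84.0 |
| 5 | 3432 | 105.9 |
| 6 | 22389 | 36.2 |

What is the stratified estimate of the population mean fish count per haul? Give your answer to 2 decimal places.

N = 21969 + 13310 + 13569 + 8453 + 3432 + 22389 = 83122.
The stratified mean weights each stratum mean by its population share Nₕ/N.
Σ Nₕx̄ₕ = 21969·9.9 + 13310·36.9 + 13569·97.1 + 8453·84.0 + 3432·105.9 + 22389·36.2 = 217493.1 + 491139 + 1317549.9 + 710052 + 363448.8 + 810481.8 = 3910164.6.
Divide by N: 3910164.6 / 83122 = 47.0413... → 47.04.

47.04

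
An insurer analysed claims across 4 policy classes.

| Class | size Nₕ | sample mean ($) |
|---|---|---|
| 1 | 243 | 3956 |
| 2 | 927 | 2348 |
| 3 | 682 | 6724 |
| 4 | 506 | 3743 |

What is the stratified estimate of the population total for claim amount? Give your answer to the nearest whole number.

9617630

Estimate total by summing Nₕ·x̄ₕ over strata.
243·3956 + 927·2348 + 682·6724 + 506·3743 = 961308 + 2176596 + 4585768 + 1893958 = 9617630.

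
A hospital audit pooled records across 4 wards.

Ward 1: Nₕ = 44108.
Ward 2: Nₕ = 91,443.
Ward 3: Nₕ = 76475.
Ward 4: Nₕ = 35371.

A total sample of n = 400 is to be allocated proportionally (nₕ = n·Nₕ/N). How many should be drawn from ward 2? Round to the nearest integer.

148

N = 44108 + 91443 + 76475 + 35371 = 247397.
n_2 = 400·91443/247397 = 147.848... → 148.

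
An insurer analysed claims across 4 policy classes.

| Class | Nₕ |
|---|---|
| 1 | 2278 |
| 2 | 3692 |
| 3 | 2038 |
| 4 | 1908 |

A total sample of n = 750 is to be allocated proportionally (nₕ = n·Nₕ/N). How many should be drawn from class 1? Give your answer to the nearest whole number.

172

Share of class 1 = 2278/9916 = 0.22973.
Allocate 750 × 0.22973 = 172.297... → 172.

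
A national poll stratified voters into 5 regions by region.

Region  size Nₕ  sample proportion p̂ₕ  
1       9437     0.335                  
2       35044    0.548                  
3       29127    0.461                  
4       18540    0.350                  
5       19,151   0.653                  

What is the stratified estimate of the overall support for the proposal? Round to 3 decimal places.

N = 9437 + 35044 + 29127 + 18540 + 19151 = 111299.
Overall proportion = Σ (Nₕ/N)·p̂ₕ.
Σ Nₕp̂ₕ = 3161.395 + 19204.112 + 13427.547 + 6489 + 12505.603 = 54787.657.
54787.657 / 111299 = 0.49226... → 0.492.

0.492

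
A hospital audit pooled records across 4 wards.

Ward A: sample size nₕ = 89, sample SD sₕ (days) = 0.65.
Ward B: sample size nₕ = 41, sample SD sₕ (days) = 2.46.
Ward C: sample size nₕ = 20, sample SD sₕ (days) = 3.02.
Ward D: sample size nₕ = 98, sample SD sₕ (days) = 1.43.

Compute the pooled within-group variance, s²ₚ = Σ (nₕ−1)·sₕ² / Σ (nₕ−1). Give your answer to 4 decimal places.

2.6676

A: (89−1)·0.65² = 88·0.4225 = 37.18
B: (41−1)·2.46² = 40·6.0516 = 242.064
C: (20−1)·3.02² = 19·9.1204 = 173.2876
D: (98−1)·1.43² = 97·2.0449 = 198.3553
Numerator = 650.8869; denominator = Σ(nₕ−1) = 244.
s²ₚ = 650.8869/244 = 2.667569... → 2.6676.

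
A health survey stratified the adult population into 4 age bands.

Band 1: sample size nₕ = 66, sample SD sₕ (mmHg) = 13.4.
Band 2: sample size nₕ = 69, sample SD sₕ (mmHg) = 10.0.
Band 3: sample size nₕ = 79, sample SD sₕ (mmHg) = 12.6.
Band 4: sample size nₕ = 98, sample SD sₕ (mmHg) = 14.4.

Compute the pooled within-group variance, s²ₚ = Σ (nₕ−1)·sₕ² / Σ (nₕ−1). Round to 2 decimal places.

1: (66−1)·13.4² = 65·179.56 = 11671.4
2: (69−1)·10.0² = 68·100 = 6800
3: (79−1)·12.6² = 78·158.76 = 12383.28
4: (98−1)·14.4² = 97·207.36 = 20113.92
Numerator = 50968.6; denominator = Σ(nₕ−1) = 308.
s²ₚ = 50968.6/308 = 165.4825... → 165.48.

165.48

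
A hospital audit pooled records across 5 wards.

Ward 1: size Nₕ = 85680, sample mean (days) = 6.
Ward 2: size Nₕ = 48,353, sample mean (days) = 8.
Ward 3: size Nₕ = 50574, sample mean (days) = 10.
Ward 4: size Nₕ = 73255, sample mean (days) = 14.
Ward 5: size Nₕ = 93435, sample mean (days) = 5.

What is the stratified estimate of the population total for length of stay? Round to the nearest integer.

2899389

1: 85680·6 = 514080
2: 48353·8 = 386824
3: 50574·10 = 505740
4: 73255·14 = 1025570
5: 93435·5 = 467175
τ̂ = Σ Nₕx̄ₕ = 2899389.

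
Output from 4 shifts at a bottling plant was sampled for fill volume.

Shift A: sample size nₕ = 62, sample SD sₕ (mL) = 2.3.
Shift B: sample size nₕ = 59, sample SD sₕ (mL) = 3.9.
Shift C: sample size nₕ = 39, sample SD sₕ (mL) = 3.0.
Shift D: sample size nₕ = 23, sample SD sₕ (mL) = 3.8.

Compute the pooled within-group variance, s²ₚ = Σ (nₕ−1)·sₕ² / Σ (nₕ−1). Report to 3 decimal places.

10.416

A: (62−1)·2.3² = 61·5.29 = 322.69
B: (59−1)·3.9² = 58·15.21 = 882.18
C: (39−1)·3.0² = 38·9 = 342
D: (23−1)·3.8² = 22·14.44 = 317.68
Numerator = 1864.55; denominator = Σ(nₕ−1) = 179.
s²ₚ = 1864.55/179 = 10.41648... → 10.416.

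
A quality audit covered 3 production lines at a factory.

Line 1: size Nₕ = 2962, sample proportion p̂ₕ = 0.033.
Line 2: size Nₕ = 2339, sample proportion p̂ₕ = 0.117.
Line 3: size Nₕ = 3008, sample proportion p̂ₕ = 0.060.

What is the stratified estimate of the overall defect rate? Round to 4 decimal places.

N = 2962 + 2339 + 3008 = 8309.
Overall proportion = Σ (Nₕ/N)·p̂ₕ.
Σ Nₕp̂ₕ = 97.746 + 273.663 + 180.48 = 551.889.
551.889 / 8309 = 0.066421... → 0.0664.

0.0664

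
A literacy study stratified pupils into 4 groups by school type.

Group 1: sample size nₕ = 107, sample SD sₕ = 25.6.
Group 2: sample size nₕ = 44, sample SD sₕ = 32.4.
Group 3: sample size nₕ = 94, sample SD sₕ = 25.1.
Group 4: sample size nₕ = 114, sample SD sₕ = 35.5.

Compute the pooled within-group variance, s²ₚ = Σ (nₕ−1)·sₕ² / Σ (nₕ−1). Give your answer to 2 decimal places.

889.03

Degrees of freedom: 106 + 43 + 93 + 113 = 355.
Σ(nₕ−1)sₕ² = 106·655.36 + 43·1049.76 + 93·630.01 + 113·1260.25 = 315607.02.
s²ₚ = 315607.02 / 355 = 889.0339... → 889.03.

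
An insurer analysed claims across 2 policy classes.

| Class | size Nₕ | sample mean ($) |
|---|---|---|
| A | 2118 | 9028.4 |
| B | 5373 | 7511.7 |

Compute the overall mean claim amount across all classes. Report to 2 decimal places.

N = 2118 + 5373 = 7491.
Overall mean = Σ (Nₕ/N)·x̄ₕ — weight by population share, not a simple average.
Σ Nₕx̄ₕ = 2118·9028.4 + 5373·7511.7 = 19122151.2 + 40360364.1 = 59482515.3.
Divide by N: 59482515.3 / 7491 = 7940.5307... → 7940.53.

7940.53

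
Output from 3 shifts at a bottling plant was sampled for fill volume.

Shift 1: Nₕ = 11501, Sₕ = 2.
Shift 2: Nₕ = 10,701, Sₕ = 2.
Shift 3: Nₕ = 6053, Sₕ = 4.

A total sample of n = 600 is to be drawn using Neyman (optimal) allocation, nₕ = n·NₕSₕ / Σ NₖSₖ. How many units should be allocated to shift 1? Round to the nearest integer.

201

1: NₕSₕ = 11501·2 = 23002
2: NₕSₕ = 10701·2 = 21402
3: NₕSₕ = 6053·4 = 24212
Σ NₕSₕ = 68616.
n_1 = 600·23002/68616 = 201.137... → 201.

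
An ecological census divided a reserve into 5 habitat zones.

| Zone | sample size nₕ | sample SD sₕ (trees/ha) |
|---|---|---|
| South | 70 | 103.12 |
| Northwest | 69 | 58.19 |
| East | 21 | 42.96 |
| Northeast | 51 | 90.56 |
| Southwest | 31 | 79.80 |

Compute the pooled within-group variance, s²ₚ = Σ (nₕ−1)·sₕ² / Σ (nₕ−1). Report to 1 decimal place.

6759.4

South: (70−1)·103.12² = 69·10633.7344 = 733727.6736
Northwest: (69−1)·58.19² = 68·3386.0761 = 230253.1748
East: (21−1)·42.96² = 20·1845.5616 = 36911.232
Northeast: (51−1)·90.56² = 50·8201.1136 = 410055.68
Southwest: (31−1)·79.80² = 30·6368.04 = 191041.2
Numerator = 1601988.9604; denominator = Σ(nₕ−1) = 237.
s²ₚ = 1601988.9604/237 = 6759.447... → 6759.4.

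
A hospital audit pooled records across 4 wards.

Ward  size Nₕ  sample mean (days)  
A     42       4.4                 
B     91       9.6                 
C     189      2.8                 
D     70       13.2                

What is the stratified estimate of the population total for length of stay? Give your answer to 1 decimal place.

2511.6

Estimate total by summing Nₕ·x̄ₕ over strata.
42·4.4 + 91·9.6 + 189·2.8 + 70·13.2 = 184.8 + 873.6 + 529.2 + 924 = 2511.6.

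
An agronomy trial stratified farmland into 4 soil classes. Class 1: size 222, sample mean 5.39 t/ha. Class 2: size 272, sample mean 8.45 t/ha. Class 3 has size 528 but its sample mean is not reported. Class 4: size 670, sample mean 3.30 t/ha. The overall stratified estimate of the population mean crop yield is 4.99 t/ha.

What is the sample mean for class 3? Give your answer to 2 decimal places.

5.18

N = 222 + 272 + 528 + 670 = 1692.
Overall total = μ·N = 4.99·1692 = 8443.08.
Subtract the known strata: 222·5.39 + 272·8.45 + 670·3.30 = 5705.98.
Remaining total for class 3: 8443.08 − 5705.98 = 2737.1.
Divide by its size: 2737.1 / 528 = 5.1839... → 5.18.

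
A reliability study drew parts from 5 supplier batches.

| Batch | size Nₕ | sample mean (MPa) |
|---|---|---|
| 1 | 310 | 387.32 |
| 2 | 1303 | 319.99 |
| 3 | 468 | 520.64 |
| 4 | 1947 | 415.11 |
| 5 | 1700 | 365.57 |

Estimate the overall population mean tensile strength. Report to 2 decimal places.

385.89

x̄_st = (Σ Nₕx̄ₕ) / (Σ Nₕ) = (310·387.32 + 1303·319.99 + 468·520.64 + 1947·415.11 + 1700·365.57) / 5728
= 2210363.86 / 5728 = 385.8875... → 385.89.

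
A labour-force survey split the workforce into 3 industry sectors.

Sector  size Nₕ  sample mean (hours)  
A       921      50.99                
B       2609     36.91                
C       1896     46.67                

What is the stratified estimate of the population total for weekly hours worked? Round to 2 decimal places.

A: 921·50.99 = 46961.79
B: 2609·36.91 = 96298.19
C: 1896·46.67 = 88486.32
τ̂ = Σ Nₕx̄ₕ = 231746.30.

231746.30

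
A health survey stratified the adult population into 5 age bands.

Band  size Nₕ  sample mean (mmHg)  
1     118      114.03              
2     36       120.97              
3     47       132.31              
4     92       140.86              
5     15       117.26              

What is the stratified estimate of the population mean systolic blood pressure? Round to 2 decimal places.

125.80

x̄_st = (Σ Nₕx̄ₕ) / (Σ Nₕ) = (118·114.03 + 36·120.97 + 47·132.31 + 92·140.86 + 15·117.26) / 308
= 38747.05 / 308 = 125.8021... → 125.80.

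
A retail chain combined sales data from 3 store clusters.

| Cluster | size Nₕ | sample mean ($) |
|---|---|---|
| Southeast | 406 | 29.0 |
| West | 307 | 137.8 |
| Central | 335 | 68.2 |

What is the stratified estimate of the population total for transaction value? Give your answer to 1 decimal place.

76925.6

Population total = Σ Nₕ·x̄ₕ (each stratum's size times its mean).
406·29.0 + 307·137.8 + 335·68.2 = 11774 + 42304.6 + 22847 = 76925.6.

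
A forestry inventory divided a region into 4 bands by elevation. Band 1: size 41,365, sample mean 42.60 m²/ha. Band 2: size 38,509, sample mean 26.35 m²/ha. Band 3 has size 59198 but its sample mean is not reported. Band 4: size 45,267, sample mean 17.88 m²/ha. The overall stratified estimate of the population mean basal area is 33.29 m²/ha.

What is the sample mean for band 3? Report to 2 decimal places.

N = 41365 + 38509 + 59198 + 45267 = 184339.
Overall total = μ·N = 33.29·184339 = 6136645.31.
Subtract the known strata: 41365·42.60 + 38509·26.35 + 45267·17.88 = 3586235.11.
Remaining total for band 3: 6136645.31 − 3586235.11 = 2550410.2.
Divide by its size: 2550410.2 / 59198 = 43.0827... → 43.08.

43.08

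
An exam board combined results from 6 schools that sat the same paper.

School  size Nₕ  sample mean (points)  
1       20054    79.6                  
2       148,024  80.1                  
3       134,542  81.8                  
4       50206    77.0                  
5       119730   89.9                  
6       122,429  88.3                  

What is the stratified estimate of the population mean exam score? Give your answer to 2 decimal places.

83.87

x̄_st = (Σ Nₕx̄ₕ) / (Σ Nₕ) = (20054·79.6 + 148024·80.1 + 134542·81.8 + 50206·77.0 + 119730·89.9 + 122429·88.3) / 594985
= 49898626.1 / 594985 = 83.8654... → 83.87.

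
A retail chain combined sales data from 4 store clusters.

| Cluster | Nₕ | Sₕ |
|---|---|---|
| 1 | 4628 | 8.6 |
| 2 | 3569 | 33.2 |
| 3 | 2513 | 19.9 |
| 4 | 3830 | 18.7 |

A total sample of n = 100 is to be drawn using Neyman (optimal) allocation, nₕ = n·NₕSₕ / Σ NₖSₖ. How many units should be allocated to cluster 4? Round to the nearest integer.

26

Σ NₕSₕ = 4628·8.6 + 3569·33.2 + 2513·19.9 + 3830·18.7 = 279921.3.
Share for 4: 71621/279921.3 = 0.25586.
n_4 = 100 × 0.25586 = 25.586... → 26.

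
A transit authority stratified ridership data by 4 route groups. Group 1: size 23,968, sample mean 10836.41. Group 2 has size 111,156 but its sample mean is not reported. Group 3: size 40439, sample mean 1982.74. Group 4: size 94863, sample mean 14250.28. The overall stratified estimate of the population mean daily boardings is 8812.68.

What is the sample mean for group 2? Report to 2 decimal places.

N = 23968 + 111156 + 40439 + 94863 = 270426.
Overall total = μ·N = 8812.68·270426 = 2383177801.68.
Subtract the known strata: 23968·10836.41 + 40439·1982.74 + 94863·14250.28 = 1691731409.38.
Remaining total for group 2: 2383177801.68 − 1691731409.38 = 691446392.3.
Divide by its size: 691446392.3 / 111156 = 6220.5044... → 6220.50.

6220.50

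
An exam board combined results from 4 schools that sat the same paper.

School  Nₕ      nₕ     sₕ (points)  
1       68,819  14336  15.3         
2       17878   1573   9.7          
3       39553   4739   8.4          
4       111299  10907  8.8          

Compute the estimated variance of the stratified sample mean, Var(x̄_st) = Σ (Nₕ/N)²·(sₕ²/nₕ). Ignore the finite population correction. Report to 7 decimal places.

N = 237549. Term for each stratum: Wₕ²sₕ²/nₕ.
Var(x̄_st) = 0.0013704562 + 0.0003388022 + 0.0004127854 + 0.0015586053 = 0.0036806491 → 0.0036806.

0.0036806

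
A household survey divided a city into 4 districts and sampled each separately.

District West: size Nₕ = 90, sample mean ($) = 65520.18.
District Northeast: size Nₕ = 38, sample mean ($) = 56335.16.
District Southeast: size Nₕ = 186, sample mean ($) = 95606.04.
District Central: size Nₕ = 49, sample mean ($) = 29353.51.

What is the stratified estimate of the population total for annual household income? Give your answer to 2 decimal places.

West: 90·65520.18 = 5896816.2
Northeast: 38·56335.16 = 2140736.08
Southeast: 186·95606.04 = 17782723.44
Central: 49·29353.51 = 1438321.99
τ̂ = Σ Nₕx̄ₕ = 27258597.71.

27258597.71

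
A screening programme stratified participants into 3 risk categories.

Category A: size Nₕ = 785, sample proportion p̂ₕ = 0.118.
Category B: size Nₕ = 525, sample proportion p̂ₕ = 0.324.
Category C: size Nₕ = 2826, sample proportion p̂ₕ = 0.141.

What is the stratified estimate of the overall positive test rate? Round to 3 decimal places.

N = 785 + 525 + 2826 = 4136.
Overall proportion = Σ (Nₕ/N)·p̂ₕ.
Σ Nₕp̂ₕ = 92.63 + 170.1 + 398.466 = 661.196.
661.196 / 4136 = 0.15986... → 0.160.

0.160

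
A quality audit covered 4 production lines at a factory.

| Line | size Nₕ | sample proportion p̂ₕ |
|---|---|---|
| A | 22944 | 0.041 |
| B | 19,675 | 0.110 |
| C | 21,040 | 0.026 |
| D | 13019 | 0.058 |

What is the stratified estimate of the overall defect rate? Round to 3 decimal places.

N = 22944 + 19675 + 21040 + 13019 = 76678.
Overall proportion = Σ (Nₕ/N)·p̂ₕ.
Σ Nₕp̂ₕ = 940.704 + 2164.25 + 547.04 + 755.102 = 4407.096.
4407.096 / 76678 = 0.05748... → 0.057.

0.057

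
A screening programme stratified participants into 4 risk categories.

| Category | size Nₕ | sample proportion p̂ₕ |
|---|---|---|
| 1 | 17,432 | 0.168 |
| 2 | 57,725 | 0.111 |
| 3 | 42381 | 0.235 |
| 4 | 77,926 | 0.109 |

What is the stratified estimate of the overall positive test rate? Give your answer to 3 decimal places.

N = 17432 + 57725 + 42381 + 77926 = 195464.
Overall proportion = Σ (Nₕ/N)·p̂ₕ.
Σ Nₕp̂ₕ = 2928.576 + 6407.475 + 9959.535 + 8493.934 = 27789.52.
27789.52 / 195464 = 0.14217... → 0.142.

0.142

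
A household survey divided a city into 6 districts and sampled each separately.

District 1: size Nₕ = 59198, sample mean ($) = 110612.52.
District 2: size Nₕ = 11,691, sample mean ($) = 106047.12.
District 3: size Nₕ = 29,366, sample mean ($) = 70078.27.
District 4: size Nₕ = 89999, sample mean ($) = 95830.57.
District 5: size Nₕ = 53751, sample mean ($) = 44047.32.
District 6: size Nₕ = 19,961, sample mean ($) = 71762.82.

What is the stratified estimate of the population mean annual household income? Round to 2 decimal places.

N = 263966; weights Wₕ = Nₕ/N = (0.2243, 0.0443, 0.1112, 0.3409, 0.2036, 0.0756).
x̄_st = Σ Wₕ·x̄ₕ = 0.2243·110612.52 + 0.0443·106047.12 + 0.1112·70078.27 + 0.3409·95830.57 + 0.2036·44047.32 + 0.0756·71762.82 ≈ 84368.6533...
→ 84368.65.

84368.65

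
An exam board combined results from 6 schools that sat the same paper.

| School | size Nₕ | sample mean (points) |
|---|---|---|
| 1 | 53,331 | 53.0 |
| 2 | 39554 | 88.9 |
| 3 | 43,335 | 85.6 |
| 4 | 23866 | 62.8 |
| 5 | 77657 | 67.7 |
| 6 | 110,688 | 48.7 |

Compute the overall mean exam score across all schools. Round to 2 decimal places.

N = 53331 + 39554 + 43335 + 23866 + 77657 + 110688 = 348431.
Weight each subgroup mean by Nₕ/N and sum.
Σ Nₕx̄ₕ = 53331·53.0 + 39554·88.9 + 43335·85.6 + 23866·62.8 + 77657·67.7 + 110688·48.7 = 2826543 + 3516350.6 + 3709476 + 1498784.8 + 5257378.9 + 5390505.6 = 22199038.9.
Divide by N: 22199038.9 / 348431 = 63.7114... → 63.71.

63.71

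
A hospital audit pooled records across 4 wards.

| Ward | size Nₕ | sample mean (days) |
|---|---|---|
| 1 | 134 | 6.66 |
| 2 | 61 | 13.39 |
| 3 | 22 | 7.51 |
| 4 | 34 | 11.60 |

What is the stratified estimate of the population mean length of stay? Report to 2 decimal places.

9.04

N = 134 + 61 + 22 + 34 = 251.
The stratified mean weights each stratum mean by its population share Nₕ/N.
Σ Nₕx̄ₕ = 134·6.66 + 61·13.39 + 22·7.51 + 34·11.60 = 892.44 + 816.79 + 165.22 + 394.4 = 2268.85.
Divide by N: 2268.85 / 251 = 9.0392... → 9.04.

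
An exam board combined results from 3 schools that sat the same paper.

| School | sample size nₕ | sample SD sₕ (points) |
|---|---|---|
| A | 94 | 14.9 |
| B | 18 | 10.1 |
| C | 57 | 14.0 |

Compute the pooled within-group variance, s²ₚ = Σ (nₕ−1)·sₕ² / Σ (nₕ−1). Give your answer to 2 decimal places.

200.95

Degrees of freedom: 93 + 17 + 56 = 166.
Σ(nₕ−1)sₕ² = 93·222.01 + 17·102.01 + 56·196 = 33357.1.
s²ₚ = 33357.1 / 166 = 200.9464... → 200.95.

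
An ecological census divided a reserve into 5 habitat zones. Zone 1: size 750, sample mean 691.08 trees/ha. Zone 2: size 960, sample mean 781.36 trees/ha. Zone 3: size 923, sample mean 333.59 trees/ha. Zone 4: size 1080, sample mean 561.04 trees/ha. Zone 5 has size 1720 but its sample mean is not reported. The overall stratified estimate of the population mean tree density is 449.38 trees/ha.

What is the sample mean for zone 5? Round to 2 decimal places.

150.72

N = 750 + 960 + 923 + 1080 + 1720 = 5433.
Overall total = μ·N = 449.38·5433 = 2441481.54.
Subtract the known strata: 750·691.08 + 960·781.36 + 923·333.59 + 1080·561.04 = 2182242.37.
Remaining total for zone 5: 2441481.54 − 2182242.37 = 259239.17.
Divide by its size: 259239.17 / 1720 = 150.7204... → 150.72.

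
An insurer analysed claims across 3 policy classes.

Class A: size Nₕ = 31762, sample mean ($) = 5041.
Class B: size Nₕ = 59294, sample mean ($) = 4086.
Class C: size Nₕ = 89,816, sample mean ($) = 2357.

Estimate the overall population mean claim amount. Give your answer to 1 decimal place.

N = 31762 + 59294 + 89816 = 180872.
The stratified mean weights each stratum mean by its population share Nₕ/N.
Σ Nₕx̄ₕ = 31762·5041 + 59294·4086 + 89816·2357 = 160112242 + 242275284 + 211696312 = 614083838.
Divide by N: 614083838 / 180872 = 3395.129... → 3395.1.

3395.1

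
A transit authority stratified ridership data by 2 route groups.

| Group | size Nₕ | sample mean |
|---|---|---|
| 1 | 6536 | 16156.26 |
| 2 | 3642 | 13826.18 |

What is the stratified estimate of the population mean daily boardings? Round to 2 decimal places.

15322.49

N = 10178; weights Wₕ = Nₕ/N = (0.6422, 0.3578).
x̄_st = Σ Wₕ·x̄ₕ = 0.6422·16156.26 + 0.3578·13826.18 ≈ 15322.4860...
→ 15322.49.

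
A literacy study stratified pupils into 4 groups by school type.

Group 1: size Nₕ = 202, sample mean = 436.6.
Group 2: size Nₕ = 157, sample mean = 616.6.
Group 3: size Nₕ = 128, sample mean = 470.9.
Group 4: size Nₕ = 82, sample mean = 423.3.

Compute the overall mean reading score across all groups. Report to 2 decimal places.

N = 202 + 157 + 128 + 82 = 569.
The stratified mean weights each stratum mean by its population share Nₕ/N.
Σ Nₕx̄ₕ = 202·436.6 + 157·616.6 + 128·470.9 + 82·423.3 = 88193.2 + 96806.2 + 60275.2 + 34710.6 = 279985.2.
Divide by N: 279985.2 / 569 = 492.0654... → 492.07.

492.07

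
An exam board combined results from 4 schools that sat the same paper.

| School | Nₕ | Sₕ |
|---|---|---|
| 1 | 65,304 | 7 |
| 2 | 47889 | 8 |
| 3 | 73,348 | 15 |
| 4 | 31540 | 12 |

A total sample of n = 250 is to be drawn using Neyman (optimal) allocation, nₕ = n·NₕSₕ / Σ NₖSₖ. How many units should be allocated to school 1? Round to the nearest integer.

1: NₕSₕ = 65304·7 = 457128
2: NₕSₕ = 47889·8 = 383112
3: NₕSₕ = 73348·15 = 1100220
4: NₕSₕ = 31540·12 = 378480
Σ NₕSₕ = 2318940.
n_1 = 250·457128/2318940 = 49.282... → 49.

49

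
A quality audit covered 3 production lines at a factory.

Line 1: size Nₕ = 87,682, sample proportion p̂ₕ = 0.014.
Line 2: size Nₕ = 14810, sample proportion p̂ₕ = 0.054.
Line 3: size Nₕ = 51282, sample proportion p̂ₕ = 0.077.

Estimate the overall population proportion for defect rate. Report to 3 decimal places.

0.039

N = 87682 + 14810 + 51282 = 153774.
Overall proportion = Σ (Nₕ/N)·p̂ₕ.
Σ Nₕp̂ₕ = 1227.548 + 799.74 + 3948.714 = 5976.002.
5976.002 / 153774 = 0.03886... → 0.039.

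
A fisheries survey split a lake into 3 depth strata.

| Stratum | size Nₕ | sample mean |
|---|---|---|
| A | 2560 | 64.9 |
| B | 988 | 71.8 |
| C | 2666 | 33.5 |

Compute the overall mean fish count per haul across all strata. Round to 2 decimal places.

52.53

x̄_st = (Σ Nₕx̄ₕ) / (Σ Nₕ) = (2560·64.9 + 988·71.8 + 2666·33.5) / 6214
= 326393.4 / 6214 = 52.5255... → 52.53.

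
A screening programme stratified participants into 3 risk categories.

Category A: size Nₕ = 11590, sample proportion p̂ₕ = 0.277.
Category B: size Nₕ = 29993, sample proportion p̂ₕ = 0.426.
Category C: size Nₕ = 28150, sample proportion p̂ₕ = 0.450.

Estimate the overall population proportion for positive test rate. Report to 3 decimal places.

0.411

N = 11590 + 29993 + 28150 = 69733.
Overall proportion = Σ (Nₕ/N)·p̂ₕ.
Σ Nₕp̂ₕ = 3210.43 + 12777.018 + 12667.5 = 28654.948.
28654.948 / 69733 = 0.41092... → 0.411.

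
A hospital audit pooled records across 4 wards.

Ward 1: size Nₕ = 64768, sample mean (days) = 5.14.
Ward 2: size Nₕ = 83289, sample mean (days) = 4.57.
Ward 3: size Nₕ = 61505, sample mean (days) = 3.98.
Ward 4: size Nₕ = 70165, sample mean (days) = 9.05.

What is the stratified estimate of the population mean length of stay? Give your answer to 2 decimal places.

x̄_st = (Σ Nₕx̄ₕ) / (Σ Nₕ) = (64768·5.14 + 83289·4.57 + 61505·3.98 + 70165·9.05) / 279727
= 1593321.4 / 279727 = 5.6960... → 5.70.

5.70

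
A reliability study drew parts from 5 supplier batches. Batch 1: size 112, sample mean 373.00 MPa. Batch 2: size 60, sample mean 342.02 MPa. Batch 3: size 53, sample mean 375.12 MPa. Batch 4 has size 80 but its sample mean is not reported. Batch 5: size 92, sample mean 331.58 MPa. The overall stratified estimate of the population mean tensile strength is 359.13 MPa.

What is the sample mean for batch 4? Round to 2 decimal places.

N = 112 + 60 + 53 + 80 + 92 = 397.
Overall total = μ·N = 359.13·397 = 142574.61.
Subtract the known strata: 112·373.00 + 60·342.02 + 53·375.12 + 92·331.58 = 112683.92.
Remaining total for batch 4: 142574.61 − 112683.92 = 29890.69.
Divide by its size: 29890.69 / 80 = 373.6336... → 373.63.

373.63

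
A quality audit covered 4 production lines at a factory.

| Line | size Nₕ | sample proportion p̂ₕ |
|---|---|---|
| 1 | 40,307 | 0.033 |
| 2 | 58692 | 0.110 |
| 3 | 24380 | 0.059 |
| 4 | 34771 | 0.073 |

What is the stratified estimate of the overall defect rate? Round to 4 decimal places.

Wₕ = Nₕ/N with N = 158150: 0.2549, 0.3711, 0.1542, 0.2199.
p̂_st = 0.2549·0.033 + 0.3711·0.110 + 0.1542·0.059 + 0.2199·0.073 ≈ 0.074378... → 0.0744.

0.0744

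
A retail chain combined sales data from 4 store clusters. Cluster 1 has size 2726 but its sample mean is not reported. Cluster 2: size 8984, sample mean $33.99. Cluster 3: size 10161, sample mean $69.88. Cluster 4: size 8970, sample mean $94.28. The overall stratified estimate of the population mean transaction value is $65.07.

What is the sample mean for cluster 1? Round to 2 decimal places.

N = 2726 + 8984 + 10161 + 8970 = 30841.
Overall total = μ·N = 65.07·30841 = 2006823.87.
Subtract the known strata: 8984·33.99 + 10161·69.88 + 8970·94.28 = 1861108.44.
Remaining total for cluster 1: 2006823.87 − 1861108.44 = 145715.43.
Divide by its size: 145715.43 / 2726 = 53.4539... → 53.45.

53.45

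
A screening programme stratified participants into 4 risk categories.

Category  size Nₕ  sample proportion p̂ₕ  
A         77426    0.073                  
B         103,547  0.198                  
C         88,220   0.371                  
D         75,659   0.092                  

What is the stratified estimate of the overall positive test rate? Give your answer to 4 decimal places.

N = 77426 + 103547 + 88220 + 75659 = 344852.
Overall proportion = Σ (Nₕ/N)·p̂ₕ.
Σ Nₕp̂ₕ = 5652.098 + 20502.306 + 32729.62 + 6960.628 = 65844.652.
65844.652 / 344852 = 0.190936... → 0.1909.

0.1909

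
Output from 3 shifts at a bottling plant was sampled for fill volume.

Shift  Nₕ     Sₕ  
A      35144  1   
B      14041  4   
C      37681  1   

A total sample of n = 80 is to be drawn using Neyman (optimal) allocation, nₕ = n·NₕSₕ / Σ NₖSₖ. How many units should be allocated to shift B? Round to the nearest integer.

35

A: NₕSₕ = 35144·1 = 35144
B: NₕSₕ = 14041·4 = 56164
C: NₕSₕ = 37681·1 = 37681
Σ NₕSₕ = 128989.
n_B = 80·56164/128989 = 34.833... → 35.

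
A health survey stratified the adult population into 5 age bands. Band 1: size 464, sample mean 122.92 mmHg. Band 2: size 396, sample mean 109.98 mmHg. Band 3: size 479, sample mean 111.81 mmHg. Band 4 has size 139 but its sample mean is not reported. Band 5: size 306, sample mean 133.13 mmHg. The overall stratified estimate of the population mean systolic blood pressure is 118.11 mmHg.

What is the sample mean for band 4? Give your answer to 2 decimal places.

113.86

Σ Nₕx̄ₕ = N·μ, so 139·x̄_4 = 1784·118.11 − (464·122.92 + 396·109.98 + 479·111.81 + 306·133.13).
= 210708.24 − 194881.73 = 15826.51.
x̄_4 = 15826.51 / 139 = 113.8598... → 113.86.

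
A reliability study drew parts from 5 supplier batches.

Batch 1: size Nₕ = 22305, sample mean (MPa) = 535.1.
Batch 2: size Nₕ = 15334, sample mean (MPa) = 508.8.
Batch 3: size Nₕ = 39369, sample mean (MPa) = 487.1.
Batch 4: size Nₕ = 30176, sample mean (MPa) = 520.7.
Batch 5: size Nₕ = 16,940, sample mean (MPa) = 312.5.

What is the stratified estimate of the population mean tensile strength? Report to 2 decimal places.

482.75

N = 22305 + 15334 + 39369 + 30176 + 16940 = 124124.
Overall mean = Σ (Nₕ/N)·x̄ₕ — weight by population share, not a simple average.
Σ Nₕx̄ₕ = 22305·535.1 + 15334·508.8 + 39369·487.1 + 30176·520.7 + 16940·312.5 = 11935405.5 + 7801939.2 + 19176639.9 + 15712643.2 + 5293750 = 59920377.8.
Divide by N: 59920377.8 / 124124 = 482.7461... → 482.75.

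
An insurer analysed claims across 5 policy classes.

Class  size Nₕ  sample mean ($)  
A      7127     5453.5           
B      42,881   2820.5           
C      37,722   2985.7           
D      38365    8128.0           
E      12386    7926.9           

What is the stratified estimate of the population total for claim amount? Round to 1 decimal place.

Estimate total by summing Nₕ·x̄ₕ over strata.
7127·5453.5 + 42881·2820.5 + 37722·2985.7 + 38365·8128.0 + 12386·7926.9 = 38867094.5 + 120945860.5 + 112626575.4 + 311830720 + 98182583.4 = 682452833.8.

682452833.8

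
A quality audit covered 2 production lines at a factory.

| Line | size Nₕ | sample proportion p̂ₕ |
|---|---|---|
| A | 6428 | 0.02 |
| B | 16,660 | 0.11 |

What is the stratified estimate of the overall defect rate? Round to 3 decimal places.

N = 6428 + 16660 = 23088.
Overall proportion = Σ (Nₕ/N)·p̂ₕ.
Σ Nₕp̂ₕ = 128.56 + 1832.6 = 1961.16.
1961.16 / 23088 = 0.08494... → 0.085.

0.085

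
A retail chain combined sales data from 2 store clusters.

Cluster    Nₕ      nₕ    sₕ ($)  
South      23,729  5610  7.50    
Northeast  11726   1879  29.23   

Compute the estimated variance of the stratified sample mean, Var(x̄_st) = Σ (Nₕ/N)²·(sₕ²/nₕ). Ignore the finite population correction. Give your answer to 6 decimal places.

N = 35455; Wₕ = Nₕ/N.
cluster South: (23729/35455)²·7.50²/5610 = 0.004491212
cluster Northeast: (11726/35455)²·29.23²/1879 = 0.049736549
Sum = 0.054227761 → 0.054228.

0.054228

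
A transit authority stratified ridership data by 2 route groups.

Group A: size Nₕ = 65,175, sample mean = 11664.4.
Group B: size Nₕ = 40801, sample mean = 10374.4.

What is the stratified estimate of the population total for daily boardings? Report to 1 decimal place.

Estimate total by summing Nₕ·x̄ₕ over strata.
65175·11664.4 + 40801·10374.4 = 760227270 + 423285894.4 = 1183513164.4.

1183513164.4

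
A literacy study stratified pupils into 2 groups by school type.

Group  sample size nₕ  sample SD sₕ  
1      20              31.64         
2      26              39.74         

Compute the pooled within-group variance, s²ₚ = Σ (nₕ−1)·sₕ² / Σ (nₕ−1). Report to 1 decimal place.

Degrees of freedom: 19 + 25 = 44.
Σ(nₕ−1)sₕ² = 19·1001.0896 + 25·1579.2676 = 58502.3924.
s²ₚ = 58502.3924 / 44 = 1329.600... → 1329.6.

1329.6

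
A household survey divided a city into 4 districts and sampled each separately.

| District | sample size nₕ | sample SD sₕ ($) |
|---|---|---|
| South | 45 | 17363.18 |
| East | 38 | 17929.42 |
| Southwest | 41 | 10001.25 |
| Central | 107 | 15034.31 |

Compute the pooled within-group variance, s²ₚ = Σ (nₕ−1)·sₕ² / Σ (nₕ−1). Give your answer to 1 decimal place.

South: (45−1)·17363.18² = 44·301480019.7124 = 13265120867.3456
East: (38−1)·17929.42² = 37·321464101.5364 = 11894171756.8468
Southwest: (41−1)·10001.25² = 40·100025001.5625 = 4001000062.5
Central: (107−1)·15034.31² = 106·226030477.1761 = 23959230580.6666
Numerator = 53119523267.359; denominator = Σ(nₕ−1) = 227.
s²ₚ = 53119523267.359/227 = 234006710.429... → 234006710.4.

234006710.4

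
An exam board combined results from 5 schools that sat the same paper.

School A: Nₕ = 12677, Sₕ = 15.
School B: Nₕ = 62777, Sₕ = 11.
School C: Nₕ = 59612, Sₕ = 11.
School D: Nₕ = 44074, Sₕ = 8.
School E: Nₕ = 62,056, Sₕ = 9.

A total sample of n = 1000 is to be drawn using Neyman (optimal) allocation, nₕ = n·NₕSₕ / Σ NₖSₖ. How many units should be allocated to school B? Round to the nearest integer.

A: NₕSₕ = 12677·15 = 190155
B: NₕSₕ = 62777·11 = 690547
C: NₕSₕ = 59612·11 = 655732
D: NₕSₕ = 44074·8 = 352592
E: NₕSₕ = 62056·9 = 558504
Σ NₕSₕ = 2447530.
n_B = 1000·690547/2447530 = 282.140... → 282.

282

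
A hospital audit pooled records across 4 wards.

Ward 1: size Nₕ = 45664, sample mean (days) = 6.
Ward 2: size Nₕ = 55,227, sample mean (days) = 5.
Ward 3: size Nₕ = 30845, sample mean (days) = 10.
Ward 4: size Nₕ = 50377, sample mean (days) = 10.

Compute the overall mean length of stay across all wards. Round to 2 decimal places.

7.48

N = 182113; weights Wₕ = Nₕ/N = (0.2507, 0.3033, 0.1694, 0.2766).
x̄_st = Σ Wₕ·x̄ₕ = 0.2507·6 + 0.3033·5 + 0.1694·10 + 0.2766·10 ≈ 7.4807...
→ 7.48.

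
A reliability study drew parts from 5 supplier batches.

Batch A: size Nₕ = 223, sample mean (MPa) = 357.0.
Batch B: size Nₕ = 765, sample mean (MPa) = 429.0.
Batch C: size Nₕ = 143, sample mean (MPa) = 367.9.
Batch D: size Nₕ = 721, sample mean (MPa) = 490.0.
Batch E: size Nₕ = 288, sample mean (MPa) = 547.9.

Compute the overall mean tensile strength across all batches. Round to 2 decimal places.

N = 223 + 765 + 143 + 721 + 288 = 2140.
Weight each subgroup mean by Nₕ/N and sum.
Σ Nₕx̄ₕ = 223·357.0 + 765·429.0 + 143·367.9 + 721·490.0 + 288·547.9 = 79611 + 328185 + 52609.7 + 353290 + 157795.2 = 971490.9.
Divide by N: 971490.9 / 2140 = 453.9677... → 453.97.

453.97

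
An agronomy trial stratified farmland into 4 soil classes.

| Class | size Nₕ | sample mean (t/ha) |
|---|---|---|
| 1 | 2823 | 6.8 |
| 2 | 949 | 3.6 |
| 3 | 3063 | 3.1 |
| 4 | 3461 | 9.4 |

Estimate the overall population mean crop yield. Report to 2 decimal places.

N = 2823 + 949 + 3063 + 3461 = 10296.
The stratified mean weights each stratum mean by its population share Nₕ/N.
Σ Nₕx̄ₕ = 2823·6.8 + 949·3.6 + 3063·3.1 + 3461·9.4 = 19196.4 + 3416.4 + 9495.3 + 32533.4 = 64641.5.
Divide by N: 64641.5 / 10296 = 6.2783... → 6.28.

6.28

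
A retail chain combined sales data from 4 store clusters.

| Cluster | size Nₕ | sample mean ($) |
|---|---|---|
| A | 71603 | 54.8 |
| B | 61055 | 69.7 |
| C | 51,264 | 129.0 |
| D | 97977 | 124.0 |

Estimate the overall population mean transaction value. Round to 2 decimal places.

95.57

N = 281899; weights Wₕ = Nₕ/N = (0.2540, 0.2166, 0.1819, 0.3476).
x̄_st = Σ Wₕ·x̄ₕ = 0.2540·54.8 + 0.2166·69.7 + 0.1819·129.0 + 0.3476·124.0 ≈ 95.5718...
→ 95.57.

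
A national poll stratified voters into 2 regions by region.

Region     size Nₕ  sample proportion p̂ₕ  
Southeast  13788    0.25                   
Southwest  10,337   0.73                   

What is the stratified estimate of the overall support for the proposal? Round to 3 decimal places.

0.456

Wₕ = Nₕ/N with N = 24125: 0.5715, 0.4285.
p̂_st = 0.5715·0.25 + 0.4285·0.73 ≈ 0.45567... → 0.456.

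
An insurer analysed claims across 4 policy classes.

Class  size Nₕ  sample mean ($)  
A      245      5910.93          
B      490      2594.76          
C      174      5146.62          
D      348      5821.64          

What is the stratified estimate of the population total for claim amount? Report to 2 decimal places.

A: 245·5910.93 = 1448177.85
B: 490·2594.76 = 1271432.4
C: 174·5146.62 = 895511.88
D: 348·5821.64 = 2025930.72
τ̂ = Σ Nₕx̄ₕ = 5641052.85.

5641052.85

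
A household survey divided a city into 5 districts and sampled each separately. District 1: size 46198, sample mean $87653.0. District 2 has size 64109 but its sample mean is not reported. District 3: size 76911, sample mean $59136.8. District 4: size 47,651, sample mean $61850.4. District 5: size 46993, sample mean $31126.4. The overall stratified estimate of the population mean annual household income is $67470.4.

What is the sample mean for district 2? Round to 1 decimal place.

N = 46198 + 64109 + 76911 + 47651 + 46993 = 281862.
Overall total = μ·N = 67470.4·281862 = 19017341884.8.
Subtract the known strata: 46198·87653.0 + 76911·59136.8 + 47651·61850.4 + 46993·31126.4 = 13007620044.4.
Remaining total for district 2: 19017341884.8 − 13007620044.4 = 6009721840.4.
Divide by its size: 6009721840.4 / 64109 = 93742.249... → 93742.2.

93742.2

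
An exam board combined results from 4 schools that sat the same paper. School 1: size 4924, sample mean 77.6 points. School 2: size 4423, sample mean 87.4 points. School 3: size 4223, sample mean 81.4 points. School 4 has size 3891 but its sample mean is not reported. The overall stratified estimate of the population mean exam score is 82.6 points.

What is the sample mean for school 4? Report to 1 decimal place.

84.8

Σ Nₕx̄ₕ = N·μ, so 3891·x̄_4 = 17461·82.6 − (4924·77.6 + 4423·87.4 + 4223·81.4).
= 1442278.6 − 1112424.8 = 329853.8.
x̄_4 = 329853.8 / 3891 = 84.774... → 84.8.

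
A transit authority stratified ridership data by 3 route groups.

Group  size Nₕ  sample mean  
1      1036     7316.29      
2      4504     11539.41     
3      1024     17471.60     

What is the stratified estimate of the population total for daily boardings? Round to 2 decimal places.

77444097.48

1: 1036·7316.29 = 7579676.44
2: 4504·11539.41 = 51973502.64
3: 1024·17471.60 = 17890918.4
τ̂ = Σ Nₕx̄ₕ = 77444097.48.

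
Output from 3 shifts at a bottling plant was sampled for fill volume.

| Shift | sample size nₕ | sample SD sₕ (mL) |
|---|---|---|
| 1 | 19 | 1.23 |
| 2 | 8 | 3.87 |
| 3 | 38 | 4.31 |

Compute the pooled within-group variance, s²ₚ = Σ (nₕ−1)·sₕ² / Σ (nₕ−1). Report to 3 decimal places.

13.216

Degrees of freedom: 18 + 7 + 37 = 62.
Σ(nₕ−1)sₕ² = 18·1.5129 + 7·14.9769 + 37·18.5761 = 819.3862.
s²ₚ = 819.3862 / 62 = 13.21591... → 13.216.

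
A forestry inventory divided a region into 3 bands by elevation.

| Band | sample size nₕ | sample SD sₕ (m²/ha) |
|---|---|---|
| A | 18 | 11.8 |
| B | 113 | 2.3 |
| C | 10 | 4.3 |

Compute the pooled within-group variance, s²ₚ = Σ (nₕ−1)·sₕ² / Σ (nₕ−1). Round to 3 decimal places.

Degrees of freedom: 17 + 112 + 9 = 138.
Σ(nₕ−1)sₕ² = 17·139.24 + 112·5.29 + 9·18.49 = 3125.97.
s²ₚ = 3125.97 / 138 = 22.65196... → 22.652.

22.652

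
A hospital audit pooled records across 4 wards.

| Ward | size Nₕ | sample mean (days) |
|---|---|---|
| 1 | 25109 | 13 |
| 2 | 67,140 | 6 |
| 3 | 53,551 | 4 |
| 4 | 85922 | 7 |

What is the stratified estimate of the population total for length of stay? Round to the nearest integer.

Population total = Σ Nₕ·x̄ₕ (each stratum's size times its mean).
25109·13 + 67140·6 + 53551·4 + 85922·7 = 326417 + 402840 + 214204 + 601454 = 1544915.

1544915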